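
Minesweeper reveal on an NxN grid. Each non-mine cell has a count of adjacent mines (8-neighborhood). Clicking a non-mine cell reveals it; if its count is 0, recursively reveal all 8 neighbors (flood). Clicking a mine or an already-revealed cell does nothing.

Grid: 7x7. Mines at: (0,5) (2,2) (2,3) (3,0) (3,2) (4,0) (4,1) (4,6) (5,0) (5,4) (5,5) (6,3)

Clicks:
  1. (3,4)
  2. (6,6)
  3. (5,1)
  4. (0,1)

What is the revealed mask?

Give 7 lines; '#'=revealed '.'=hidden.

Click 1 (3,4) count=1: revealed 1 new [(3,4)] -> total=1
Click 2 (6,6) count=1: revealed 1 new [(6,6)] -> total=2
Click 3 (5,1) count=3: revealed 1 new [(5,1)] -> total=3
Click 4 (0,1) count=0: revealed 12 new [(0,0) (0,1) (0,2) (0,3) (0,4) (1,0) (1,1) (1,2) (1,3) (1,4) (2,0) (2,1)] -> total=15

Answer: #####..
#####..
##.....
....#..
.......
.#.....
......#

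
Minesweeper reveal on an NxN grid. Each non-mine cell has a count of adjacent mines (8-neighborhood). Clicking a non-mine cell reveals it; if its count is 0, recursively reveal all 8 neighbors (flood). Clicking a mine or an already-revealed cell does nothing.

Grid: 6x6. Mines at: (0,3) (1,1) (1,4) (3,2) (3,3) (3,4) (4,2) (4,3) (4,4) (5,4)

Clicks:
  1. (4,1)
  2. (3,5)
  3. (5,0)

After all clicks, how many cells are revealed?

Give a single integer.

Click 1 (4,1) count=2: revealed 1 new [(4,1)] -> total=1
Click 2 (3,5) count=2: revealed 1 new [(3,5)] -> total=2
Click 3 (5,0) count=0: revealed 7 new [(2,0) (2,1) (3,0) (3,1) (4,0) (5,0) (5,1)] -> total=9

Answer: 9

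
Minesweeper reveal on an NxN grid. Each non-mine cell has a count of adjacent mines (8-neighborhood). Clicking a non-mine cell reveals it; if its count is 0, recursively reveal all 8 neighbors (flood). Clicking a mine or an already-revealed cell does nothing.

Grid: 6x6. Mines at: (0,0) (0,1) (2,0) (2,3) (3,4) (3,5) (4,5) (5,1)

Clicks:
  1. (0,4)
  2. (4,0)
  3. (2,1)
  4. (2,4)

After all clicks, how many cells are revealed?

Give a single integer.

Answer: 12

Derivation:
Click 1 (0,4) count=0: revealed 10 new [(0,2) (0,3) (0,4) (0,5) (1,2) (1,3) (1,4) (1,5) (2,4) (2,5)] -> total=10
Click 2 (4,0) count=1: revealed 1 new [(4,0)] -> total=11
Click 3 (2,1) count=1: revealed 1 new [(2,1)] -> total=12
Click 4 (2,4) count=3: revealed 0 new [(none)] -> total=12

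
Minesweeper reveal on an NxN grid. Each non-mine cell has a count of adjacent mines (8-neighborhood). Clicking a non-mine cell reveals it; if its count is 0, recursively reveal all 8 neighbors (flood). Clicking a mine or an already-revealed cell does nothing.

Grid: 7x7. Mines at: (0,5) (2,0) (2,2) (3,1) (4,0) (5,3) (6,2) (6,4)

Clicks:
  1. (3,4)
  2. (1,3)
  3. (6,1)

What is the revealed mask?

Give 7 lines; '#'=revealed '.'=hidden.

Click 1 (3,4) count=0: revealed 21 new [(1,3) (1,4) (1,5) (1,6) (2,3) (2,4) (2,5) (2,6) (3,3) (3,4) (3,5) (3,6) (4,3) (4,4) (4,5) (4,6) (5,4) (5,5) (5,6) (6,5) (6,6)] -> total=21
Click 2 (1,3) count=1: revealed 0 new [(none)] -> total=21
Click 3 (6,1) count=1: revealed 1 new [(6,1)] -> total=22

Answer: .......
...####
...####
...####
...####
....###
.#...##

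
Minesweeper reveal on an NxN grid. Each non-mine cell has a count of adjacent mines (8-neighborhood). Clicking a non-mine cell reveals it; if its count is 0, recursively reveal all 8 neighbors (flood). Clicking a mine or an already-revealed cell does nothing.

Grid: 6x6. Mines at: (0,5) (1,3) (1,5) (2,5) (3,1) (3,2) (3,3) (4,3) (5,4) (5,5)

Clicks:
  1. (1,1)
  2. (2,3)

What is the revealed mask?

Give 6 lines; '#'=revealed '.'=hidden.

Answer: ###...
###...
####..
......
......
......

Derivation:
Click 1 (1,1) count=0: revealed 9 new [(0,0) (0,1) (0,2) (1,0) (1,1) (1,2) (2,0) (2,1) (2,2)] -> total=9
Click 2 (2,3) count=3: revealed 1 new [(2,3)] -> total=10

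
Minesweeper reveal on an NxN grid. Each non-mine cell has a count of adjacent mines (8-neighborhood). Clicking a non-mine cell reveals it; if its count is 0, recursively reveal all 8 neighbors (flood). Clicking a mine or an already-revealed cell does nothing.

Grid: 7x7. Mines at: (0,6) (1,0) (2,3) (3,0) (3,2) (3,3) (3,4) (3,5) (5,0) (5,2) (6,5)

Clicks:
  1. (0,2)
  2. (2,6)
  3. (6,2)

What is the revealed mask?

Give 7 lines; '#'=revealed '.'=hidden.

Click 1 (0,2) count=0: revealed 10 new [(0,1) (0,2) (0,3) (0,4) (0,5) (1,1) (1,2) (1,3) (1,4) (1,5)] -> total=10
Click 2 (2,6) count=1: revealed 1 new [(2,6)] -> total=11
Click 3 (6,2) count=1: revealed 1 new [(6,2)] -> total=12

Answer: .#####.
.#####.
......#
.......
.......
.......
..#....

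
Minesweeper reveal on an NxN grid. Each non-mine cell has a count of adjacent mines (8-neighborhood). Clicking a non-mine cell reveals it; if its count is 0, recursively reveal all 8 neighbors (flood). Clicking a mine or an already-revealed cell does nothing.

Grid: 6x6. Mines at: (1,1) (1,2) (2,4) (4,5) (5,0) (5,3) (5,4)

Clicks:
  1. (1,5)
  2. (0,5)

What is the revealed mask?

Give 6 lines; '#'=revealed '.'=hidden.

Answer: ...###
...###
......
......
......
......

Derivation:
Click 1 (1,5) count=1: revealed 1 new [(1,5)] -> total=1
Click 2 (0,5) count=0: revealed 5 new [(0,3) (0,4) (0,5) (1,3) (1,4)] -> total=6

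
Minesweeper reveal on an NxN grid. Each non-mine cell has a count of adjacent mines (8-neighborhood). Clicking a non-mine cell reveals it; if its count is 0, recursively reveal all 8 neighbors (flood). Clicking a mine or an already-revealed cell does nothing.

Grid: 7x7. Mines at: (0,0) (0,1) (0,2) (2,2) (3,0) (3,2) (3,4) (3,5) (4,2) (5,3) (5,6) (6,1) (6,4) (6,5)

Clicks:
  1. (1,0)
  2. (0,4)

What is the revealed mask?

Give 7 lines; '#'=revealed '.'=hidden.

Click 1 (1,0) count=2: revealed 1 new [(1,0)] -> total=1
Click 2 (0,4) count=0: revealed 12 new [(0,3) (0,4) (0,5) (0,6) (1,3) (1,4) (1,5) (1,6) (2,3) (2,4) (2,5) (2,6)] -> total=13

Answer: ...####
#..####
...####
.......
.......
.......
.......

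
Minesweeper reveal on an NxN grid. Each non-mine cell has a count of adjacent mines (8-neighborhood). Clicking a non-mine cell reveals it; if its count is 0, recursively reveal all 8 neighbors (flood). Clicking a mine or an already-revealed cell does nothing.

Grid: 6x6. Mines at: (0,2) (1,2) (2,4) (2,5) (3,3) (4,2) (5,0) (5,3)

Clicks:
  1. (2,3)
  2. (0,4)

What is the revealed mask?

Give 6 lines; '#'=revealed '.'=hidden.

Answer: ...###
...###
...#..
......
......
......

Derivation:
Click 1 (2,3) count=3: revealed 1 new [(2,3)] -> total=1
Click 2 (0,4) count=0: revealed 6 new [(0,3) (0,4) (0,5) (1,3) (1,4) (1,5)] -> total=7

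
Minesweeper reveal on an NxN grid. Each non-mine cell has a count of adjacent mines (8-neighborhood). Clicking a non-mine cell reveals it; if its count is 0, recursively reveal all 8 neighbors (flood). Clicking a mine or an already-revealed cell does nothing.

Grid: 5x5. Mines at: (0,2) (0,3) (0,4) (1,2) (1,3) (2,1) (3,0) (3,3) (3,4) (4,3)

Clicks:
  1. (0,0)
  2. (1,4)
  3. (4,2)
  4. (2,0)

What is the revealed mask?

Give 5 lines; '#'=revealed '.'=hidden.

Answer: ##...
##..#
#....
.....
..#..

Derivation:
Click 1 (0,0) count=0: revealed 4 new [(0,0) (0,1) (1,0) (1,1)] -> total=4
Click 2 (1,4) count=3: revealed 1 new [(1,4)] -> total=5
Click 3 (4,2) count=2: revealed 1 new [(4,2)] -> total=6
Click 4 (2,0) count=2: revealed 1 new [(2,0)] -> total=7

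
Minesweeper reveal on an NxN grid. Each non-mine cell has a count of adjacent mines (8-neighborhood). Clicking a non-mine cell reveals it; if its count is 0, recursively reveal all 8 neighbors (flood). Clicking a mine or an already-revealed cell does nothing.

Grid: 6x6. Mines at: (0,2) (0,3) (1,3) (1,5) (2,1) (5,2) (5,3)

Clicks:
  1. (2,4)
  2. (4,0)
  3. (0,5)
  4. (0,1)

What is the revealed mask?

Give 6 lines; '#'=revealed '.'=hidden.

Click 1 (2,4) count=2: revealed 1 new [(2,4)] -> total=1
Click 2 (4,0) count=0: revealed 6 new [(3,0) (3,1) (4,0) (4,1) (5,0) (5,1)] -> total=7
Click 3 (0,5) count=1: revealed 1 new [(0,5)] -> total=8
Click 4 (0,1) count=1: revealed 1 new [(0,1)] -> total=9

Answer: .#...#
......
....#.
##....
##....
##....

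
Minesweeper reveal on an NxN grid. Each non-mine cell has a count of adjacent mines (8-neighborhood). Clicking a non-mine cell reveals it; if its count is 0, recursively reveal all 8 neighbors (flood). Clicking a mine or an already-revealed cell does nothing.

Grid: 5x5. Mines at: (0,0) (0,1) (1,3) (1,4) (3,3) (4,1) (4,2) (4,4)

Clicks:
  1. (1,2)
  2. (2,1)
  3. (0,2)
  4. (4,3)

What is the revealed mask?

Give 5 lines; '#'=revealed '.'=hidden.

Answer: ..#..
###..
###..
###..
...#.

Derivation:
Click 1 (1,2) count=2: revealed 1 new [(1,2)] -> total=1
Click 2 (2,1) count=0: revealed 8 new [(1,0) (1,1) (2,0) (2,1) (2,2) (3,0) (3,1) (3,2)] -> total=9
Click 3 (0,2) count=2: revealed 1 new [(0,2)] -> total=10
Click 4 (4,3) count=3: revealed 1 new [(4,3)] -> total=11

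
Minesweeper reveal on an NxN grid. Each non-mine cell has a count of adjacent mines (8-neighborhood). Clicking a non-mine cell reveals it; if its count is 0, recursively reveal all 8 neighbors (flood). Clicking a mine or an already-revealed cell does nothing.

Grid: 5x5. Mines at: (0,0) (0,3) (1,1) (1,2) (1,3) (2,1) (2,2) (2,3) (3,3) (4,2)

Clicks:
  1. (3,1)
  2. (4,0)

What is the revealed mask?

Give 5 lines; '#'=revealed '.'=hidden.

Click 1 (3,1) count=3: revealed 1 new [(3,1)] -> total=1
Click 2 (4,0) count=0: revealed 3 new [(3,0) (4,0) (4,1)] -> total=4

Answer: .....
.....
.....
##...
##...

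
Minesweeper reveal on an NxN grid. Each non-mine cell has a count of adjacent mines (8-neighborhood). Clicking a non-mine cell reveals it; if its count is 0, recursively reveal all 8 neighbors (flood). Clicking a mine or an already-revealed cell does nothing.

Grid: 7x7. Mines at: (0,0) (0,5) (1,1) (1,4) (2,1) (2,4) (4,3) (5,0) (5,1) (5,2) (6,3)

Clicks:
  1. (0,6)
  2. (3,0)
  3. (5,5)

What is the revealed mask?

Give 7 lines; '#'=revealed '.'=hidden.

Answer: ......#
.....##
.....##
#...###
....###
....###
....###

Derivation:
Click 1 (0,6) count=1: revealed 1 new [(0,6)] -> total=1
Click 2 (3,0) count=1: revealed 1 new [(3,0)] -> total=2
Click 3 (5,5) count=0: revealed 16 new [(1,5) (1,6) (2,5) (2,6) (3,4) (3,5) (3,6) (4,4) (4,5) (4,6) (5,4) (5,5) (5,6) (6,4) (6,5) (6,6)] -> total=18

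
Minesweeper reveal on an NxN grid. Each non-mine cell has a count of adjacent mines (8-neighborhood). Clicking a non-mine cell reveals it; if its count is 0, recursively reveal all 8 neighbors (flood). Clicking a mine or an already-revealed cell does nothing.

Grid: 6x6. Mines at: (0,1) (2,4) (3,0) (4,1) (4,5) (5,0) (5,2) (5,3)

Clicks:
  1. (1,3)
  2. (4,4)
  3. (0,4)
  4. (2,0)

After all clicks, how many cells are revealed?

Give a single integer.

Click 1 (1,3) count=1: revealed 1 new [(1,3)] -> total=1
Click 2 (4,4) count=2: revealed 1 new [(4,4)] -> total=2
Click 3 (0,4) count=0: revealed 7 new [(0,2) (0,3) (0,4) (0,5) (1,2) (1,4) (1,5)] -> total=9
Click 4 (2,0) count=1: revealed 1 new [(2,0)] -> total=10

Answer: 10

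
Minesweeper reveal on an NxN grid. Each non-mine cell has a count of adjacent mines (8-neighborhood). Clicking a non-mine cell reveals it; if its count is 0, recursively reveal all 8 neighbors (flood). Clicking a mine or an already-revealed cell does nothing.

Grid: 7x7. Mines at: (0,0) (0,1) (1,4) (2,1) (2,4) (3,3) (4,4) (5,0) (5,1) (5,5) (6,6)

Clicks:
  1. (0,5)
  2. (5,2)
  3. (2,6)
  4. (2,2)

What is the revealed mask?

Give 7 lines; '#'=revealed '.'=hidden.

Click 1 (0,5) count=1: revealed 1 new [(0,5)] -> total=1
Click 2 (5,2) count=1: revealed 1 new [(5,2)] -> total=2
Click 3 (2,6) count=0: revealed 9 new [(0,6) (1,5) (1,6) (2,5) (2,6) (3,5) (3,6) (4,5) (4,6)] -> total=11
Click 4 (2,2) count=2: revealed 1 new [(2,2)] -> total=12

Answer: .....##
.....##
..#..##
.....##
.....##
..#....
.......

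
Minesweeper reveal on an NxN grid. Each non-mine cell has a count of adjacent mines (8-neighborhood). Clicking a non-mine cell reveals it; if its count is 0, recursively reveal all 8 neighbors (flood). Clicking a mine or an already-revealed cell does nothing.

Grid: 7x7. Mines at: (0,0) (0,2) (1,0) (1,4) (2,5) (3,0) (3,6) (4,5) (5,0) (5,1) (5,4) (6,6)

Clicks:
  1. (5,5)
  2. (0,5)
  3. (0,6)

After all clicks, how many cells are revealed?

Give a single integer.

Click 1 (5,5) count=3: revealed 1 new [(5,5)] -> total=1
Click 2 (0,5) count=1: revealed 1 new [(0,5)] -> total=2
Click 3 (0,6) count=0: revealed 3 new [(0,6) (1,5) (1,6)] -> total=5

Answer: 5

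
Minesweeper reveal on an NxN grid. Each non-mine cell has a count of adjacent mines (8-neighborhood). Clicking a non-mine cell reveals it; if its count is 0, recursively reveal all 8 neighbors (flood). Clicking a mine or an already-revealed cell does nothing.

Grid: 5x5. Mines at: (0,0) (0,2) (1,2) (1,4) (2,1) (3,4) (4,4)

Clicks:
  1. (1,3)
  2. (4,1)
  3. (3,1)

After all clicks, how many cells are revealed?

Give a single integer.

Click 1 (1,3) count=3: revealed 1 new [(1,3)] -> total=1
Click 2 (4,1) count=0: revealed 8 new [(3,0) (3,1) (3,2) (3,3) (4,0) (4,1) (4,2) (4,3)] -> total=9
Click 3 (3,1) count=1: revealed 0 new [(none)] -> total=9

Answer: 9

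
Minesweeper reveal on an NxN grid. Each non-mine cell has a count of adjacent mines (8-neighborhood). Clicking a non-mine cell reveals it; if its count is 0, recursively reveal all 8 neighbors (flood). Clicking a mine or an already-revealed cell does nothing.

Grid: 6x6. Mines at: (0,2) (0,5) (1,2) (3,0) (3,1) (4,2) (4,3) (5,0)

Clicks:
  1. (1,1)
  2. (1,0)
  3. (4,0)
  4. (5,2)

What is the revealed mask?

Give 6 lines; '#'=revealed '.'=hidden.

Answer: ##....
##....
##....
......
#.....
..#...

Derivation:
Click 1 (1,1) count=2: revealed 1 new [(1,1)] -> total=1
Click 2 (1,0) count=0: revealed 5 new [(0,0) (0,1) (1,0) (2,0) (2,1)] -> total=6
Click 3 (4,0) count=3: revealed 1 new [(4,0)] -> total=7
Click 4 (5,2) count=2: revealed 1 new [(5,2)] -> total=8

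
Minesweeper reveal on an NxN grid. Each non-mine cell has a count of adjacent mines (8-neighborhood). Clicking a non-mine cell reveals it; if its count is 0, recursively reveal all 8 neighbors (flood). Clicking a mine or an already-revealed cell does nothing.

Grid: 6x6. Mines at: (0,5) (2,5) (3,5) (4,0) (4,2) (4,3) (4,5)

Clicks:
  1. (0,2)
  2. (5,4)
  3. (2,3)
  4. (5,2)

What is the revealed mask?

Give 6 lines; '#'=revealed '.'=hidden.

Click 1 (0,2) count=0: revealed 20 new [(0,0) (0,1) (0,2) (0,3) (0,4) (1,0) (1,1) (1,2) (1,3) (1,4) (2,0) (2,1) (2,2) (2,3) (2,4) (3,0) (3,1) (3,2) (3,3) (3,4)] -> total=20
Click 2 (5,4) count=2: revealed 1 new [(5,4)] -> total=21
Click 3 (2,3) count=0: revealed 0 new [(none)] -> total=21
Click 4 (5,2) count=2: revealed 1 new [(5,2)] -> total=22

Answer: #####.
#####.
#####.
#####.
......
..#.#.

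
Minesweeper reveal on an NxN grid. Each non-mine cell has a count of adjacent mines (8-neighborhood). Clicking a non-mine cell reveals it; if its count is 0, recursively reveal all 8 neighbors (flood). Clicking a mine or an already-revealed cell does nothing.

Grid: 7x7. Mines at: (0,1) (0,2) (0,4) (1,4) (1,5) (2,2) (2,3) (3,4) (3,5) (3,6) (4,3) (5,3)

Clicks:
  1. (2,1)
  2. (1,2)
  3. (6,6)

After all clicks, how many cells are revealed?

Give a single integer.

Click 1 (2,1) count=1: revealed 1 new [(2,1)] -> total=1
Click 2 (1,2) count=4: revealed 1 new [(1,2)] -> total=2
Click 3 (6,6) count=0: revealed 9 new [(4,4) (4,5) (4,6) (5,4) (5,5) (5,6) (6,4) (6,5) (6,6)] -> total=11

Answer: 11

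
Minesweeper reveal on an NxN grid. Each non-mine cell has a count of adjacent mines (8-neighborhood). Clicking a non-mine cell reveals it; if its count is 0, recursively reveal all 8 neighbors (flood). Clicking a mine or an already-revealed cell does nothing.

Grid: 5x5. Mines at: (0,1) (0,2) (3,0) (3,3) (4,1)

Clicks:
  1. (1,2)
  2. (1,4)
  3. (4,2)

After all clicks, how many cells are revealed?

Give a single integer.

Answer: 8

Derivation:
Click 1 (1,2) count=2: revealed 1 new [(1,2)] -> total=1
Click 2 (1,4) count=0: revealed 6 new [(0,3) (0,4) (1,3) (1,4) (2,3) (2,4)] -> total=7
Click 3 (4,2) count=2: revealed 1 new [(4,2)] -> total=8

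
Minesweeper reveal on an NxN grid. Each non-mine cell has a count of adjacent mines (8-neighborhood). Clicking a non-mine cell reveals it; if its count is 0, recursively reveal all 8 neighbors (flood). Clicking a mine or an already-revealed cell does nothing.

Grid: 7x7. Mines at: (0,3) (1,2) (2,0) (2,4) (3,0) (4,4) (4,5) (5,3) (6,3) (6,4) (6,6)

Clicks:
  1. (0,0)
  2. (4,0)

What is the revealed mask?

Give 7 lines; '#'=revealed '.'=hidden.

Click 1 (0,0) count=0: revealed 4 new [(0,0) (0,1) (1,0) (1,1)] -> total=4
Click 2 (4,0) count=1: revealed 1 new [(4,0)] -> total=5

Answer: ##.....
##.....
.......
.......
#......
.......
.......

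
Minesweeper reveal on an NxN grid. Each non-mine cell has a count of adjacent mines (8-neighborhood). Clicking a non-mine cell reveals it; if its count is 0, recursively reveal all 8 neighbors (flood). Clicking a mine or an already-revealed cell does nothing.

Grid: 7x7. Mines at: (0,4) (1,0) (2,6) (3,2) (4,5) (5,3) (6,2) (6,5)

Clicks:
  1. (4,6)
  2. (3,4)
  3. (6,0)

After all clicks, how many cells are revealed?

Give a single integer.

Click 1 (4,6) count=1: revealed 1 new [(4,6)] -> total=1
Click 2 (3,4) count=1: revealed 1 new [(3,4)] -> total=2
Click 3 (6,0) count=0: revealed 10 new [(2,0) (2,1) (3,0) (3,1) (4,0) (4,1) (5,0) (5,1) (6,0) (6,1)] -> total=12

Answer: 12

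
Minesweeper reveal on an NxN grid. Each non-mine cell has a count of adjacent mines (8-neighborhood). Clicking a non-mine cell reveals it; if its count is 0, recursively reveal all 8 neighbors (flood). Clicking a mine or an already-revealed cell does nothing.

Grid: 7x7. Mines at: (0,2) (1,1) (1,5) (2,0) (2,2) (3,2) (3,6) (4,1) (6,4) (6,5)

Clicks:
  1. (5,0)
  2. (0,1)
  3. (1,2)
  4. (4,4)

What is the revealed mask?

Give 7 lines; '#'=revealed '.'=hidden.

Answer: .#.....
..#....
...###.
...###.
...###.
#..###.
.......

Derivation:
Click 1 (5,0) count=1: revealed 1 new [(5,0)] -> total=1
Click 2 (0,1) count=2: revealed 1 new [(0,1)] -> total=2
Click 3 (1,2) count=3: revealed 1 new [(1,2)] -> total=3
Click 4 (4,4) count=0: revealed 12 new [(2,3) (2,4) (2,5) (3,3) (3,4) (3,5) (4,3) (4,4) (4,5) (5,3) (5,4) (5,5)] -> total=15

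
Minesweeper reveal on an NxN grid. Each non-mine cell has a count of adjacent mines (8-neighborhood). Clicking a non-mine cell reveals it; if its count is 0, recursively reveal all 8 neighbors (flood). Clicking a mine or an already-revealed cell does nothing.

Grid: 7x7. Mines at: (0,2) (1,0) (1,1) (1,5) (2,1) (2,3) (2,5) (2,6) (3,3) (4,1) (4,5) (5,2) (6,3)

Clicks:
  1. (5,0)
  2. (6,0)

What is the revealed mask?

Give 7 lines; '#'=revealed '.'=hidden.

Click 1 (5,0) count=1: revealed 1 new [(5,0)] -> total=1
Click 2 (6,0) count=0: revealed 3 new [(5,1) (6,0) (6,1)] -> total=4

Answer: .......
.......
.......
.......
.......
##.....
##.....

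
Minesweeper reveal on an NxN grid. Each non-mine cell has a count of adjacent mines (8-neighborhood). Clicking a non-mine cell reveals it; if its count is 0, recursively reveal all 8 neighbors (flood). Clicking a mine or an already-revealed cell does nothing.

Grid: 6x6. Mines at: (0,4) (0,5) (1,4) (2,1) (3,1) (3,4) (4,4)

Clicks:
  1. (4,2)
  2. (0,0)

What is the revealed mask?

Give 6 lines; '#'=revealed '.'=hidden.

Answer: ####..
####..
......
......
..#...
......

Derivation:
Click 1 (4,2) count=1: revealed 1 new [(4,2)] -> total=1
Click 2 (0,0) count=0: revealed 8 new [(0,0) (0,1) (0,2) (0,3) (1,0) (1,1) (1,2) (1,3)] -> total=9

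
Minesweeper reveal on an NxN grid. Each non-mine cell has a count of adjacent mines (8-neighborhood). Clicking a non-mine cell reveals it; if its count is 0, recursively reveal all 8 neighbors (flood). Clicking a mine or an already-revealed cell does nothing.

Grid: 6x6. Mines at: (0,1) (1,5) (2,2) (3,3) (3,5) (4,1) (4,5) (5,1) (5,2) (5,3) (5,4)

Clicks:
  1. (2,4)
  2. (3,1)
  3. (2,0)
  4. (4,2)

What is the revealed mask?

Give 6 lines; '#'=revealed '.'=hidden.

Answer: ......
##....
##..#.
##....
..#...
......

Derivation:
Click 1 (2,4) count=3: revealed 1 new [(2,4)] -> total=1
Click 2 (3,1) count=2: revealed 1 new [(3,1)] -> total=2
Click 3 (2,0) count=0: revealed 5 new [(1,0) (1,1) (2,0) (2,1) (3,0)] -> total=7
Click 4 (4,2) count=5: revealed 1 new [(4,2)] -> total=8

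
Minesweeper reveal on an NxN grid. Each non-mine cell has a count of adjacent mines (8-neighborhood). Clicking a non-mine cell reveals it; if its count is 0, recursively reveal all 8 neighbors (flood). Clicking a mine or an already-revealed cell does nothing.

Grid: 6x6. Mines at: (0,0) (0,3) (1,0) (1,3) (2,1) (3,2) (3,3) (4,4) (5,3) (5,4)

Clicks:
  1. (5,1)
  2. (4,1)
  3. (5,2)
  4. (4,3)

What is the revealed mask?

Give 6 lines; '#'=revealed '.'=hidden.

Click 1 (5,1) count=0: revealed 8 new [(3,0) (3,1) (4,0) (4,1) (4,2) (5,0) (5,1) (5,2)] -> total=8
Click 2 (4,1) count=1: revealed 0 new [(none)] -> total=8
Click 3 (5,2) count=1: revealed 0 new [(none)] -> total=8
Click 4 (4,3) count=5: revealed 1 new [(4,3)] -> total=9

Answer: ......
......
......
##....
####..
###...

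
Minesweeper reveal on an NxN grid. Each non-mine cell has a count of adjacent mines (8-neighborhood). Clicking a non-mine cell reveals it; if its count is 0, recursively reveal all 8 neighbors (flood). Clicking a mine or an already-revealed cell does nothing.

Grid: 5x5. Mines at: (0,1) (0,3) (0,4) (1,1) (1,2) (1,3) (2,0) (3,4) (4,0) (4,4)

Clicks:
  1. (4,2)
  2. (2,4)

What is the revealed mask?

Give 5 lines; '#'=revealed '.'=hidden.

Click 1 (4,2) count=0: revealed 9 new [(2,1) (2,2) (2,3) (3,1) (3,2) (3,3) (4,1) (4,2) (4,3)] -> total=9
Click 2 (2,4) count=2: revealed 1 new [(2,4)] -> total=10

Answer: .....
.....
.####
.###.
.###.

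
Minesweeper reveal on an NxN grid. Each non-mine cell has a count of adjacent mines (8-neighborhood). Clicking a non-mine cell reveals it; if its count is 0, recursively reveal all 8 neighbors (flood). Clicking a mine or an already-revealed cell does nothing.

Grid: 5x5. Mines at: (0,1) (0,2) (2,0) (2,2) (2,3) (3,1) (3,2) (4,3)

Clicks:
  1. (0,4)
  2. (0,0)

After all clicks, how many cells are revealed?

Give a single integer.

Answer: 5

Derivation:
Click 1 (0,4) count=0: revealed 4 new [(0,3) (0,4) (1,3) (1,4)] -> total=4
Click 2 (0,0) count=1: revealed 1 new [(0,0)] -> total=5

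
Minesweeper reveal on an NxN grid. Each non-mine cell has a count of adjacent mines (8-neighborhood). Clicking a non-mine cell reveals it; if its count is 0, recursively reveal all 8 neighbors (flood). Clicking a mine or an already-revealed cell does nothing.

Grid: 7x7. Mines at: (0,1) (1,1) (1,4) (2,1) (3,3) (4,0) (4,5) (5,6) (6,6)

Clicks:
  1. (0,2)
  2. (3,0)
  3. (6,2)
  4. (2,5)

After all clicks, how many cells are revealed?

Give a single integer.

Answer: 19

Derivation:
Click 1 (0,2) count=2: revealed 1 new [(0,2)] -> total=1
Click 2 (3,0) count=2: revealed 1 new [(3,0)] -> total=2
Click 3 (6,2) count=0: revealed 16 new [(4,1) (4,2) (4,3) (4,4) (5,0) (5,1) (5,2) (5,3) (5,4) (5,5) (6,0) (6,1) (6,2) (6,3) (6,4) (6,5)] -> total=18
Click 4 (2,5) count=1: revealed 1 new [(2,5)] -> total=19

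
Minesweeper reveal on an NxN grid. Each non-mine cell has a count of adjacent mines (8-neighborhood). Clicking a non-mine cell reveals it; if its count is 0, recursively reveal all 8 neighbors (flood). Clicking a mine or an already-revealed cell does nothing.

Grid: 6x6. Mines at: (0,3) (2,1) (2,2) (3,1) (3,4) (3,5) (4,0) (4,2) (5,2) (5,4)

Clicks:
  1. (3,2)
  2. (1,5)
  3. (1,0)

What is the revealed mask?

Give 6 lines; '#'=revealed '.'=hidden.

Answer: ....##
#...##
....##
..#...
......
......

Derivation:
Click 1 (3,2) count=4: revealed 1 new [(3,2)] -> total=1
Click 2 (1,5) count=0: revealed 6 new [(0,4) (0,5) (1,4) (1,5) (2,4) (2,5)] -> total=7
Click 3 (1,0) count=1: revealed 1 new [(1,0)] -> total=8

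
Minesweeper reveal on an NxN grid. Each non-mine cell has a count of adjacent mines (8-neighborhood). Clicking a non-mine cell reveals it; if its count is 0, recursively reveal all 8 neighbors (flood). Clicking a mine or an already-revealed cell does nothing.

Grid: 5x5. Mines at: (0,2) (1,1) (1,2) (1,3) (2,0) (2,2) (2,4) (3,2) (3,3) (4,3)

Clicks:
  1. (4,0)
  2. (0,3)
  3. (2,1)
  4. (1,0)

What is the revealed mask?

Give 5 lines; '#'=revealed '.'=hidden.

Click 1 (4,0) count=0: revealed 4 new [(3,0) (3,1) (4,0) (4,1)] -> total=4
Click 2 (0,3) count=3: revealed 1 new [(0,3)] -> total=5
Click 3 (2,1) count=5: revealed 1 new [(2,1)] -> total=6
Click 4 (1,0) count=2: revealed 1 new [(1,0)] -> total=7

Answer: ...#.
#....
.#...
##...
##...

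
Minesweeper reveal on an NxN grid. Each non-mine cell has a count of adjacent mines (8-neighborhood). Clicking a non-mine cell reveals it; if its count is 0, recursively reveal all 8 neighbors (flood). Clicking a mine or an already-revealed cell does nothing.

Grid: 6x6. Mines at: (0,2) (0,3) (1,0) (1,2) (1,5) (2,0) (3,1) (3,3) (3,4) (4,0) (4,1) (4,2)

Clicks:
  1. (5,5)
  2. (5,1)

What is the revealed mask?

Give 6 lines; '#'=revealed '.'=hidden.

Click 1 (5,5) count=0: revealed 6 new [(4,3) (4,4) (4,5) (5,3) (5,4) (5,5)] -> total=6
Click 2 (5,1) count=3: revealed 1 new [(5,1)] -> total=7

Answer: ......
......
......
......
...###
.#.###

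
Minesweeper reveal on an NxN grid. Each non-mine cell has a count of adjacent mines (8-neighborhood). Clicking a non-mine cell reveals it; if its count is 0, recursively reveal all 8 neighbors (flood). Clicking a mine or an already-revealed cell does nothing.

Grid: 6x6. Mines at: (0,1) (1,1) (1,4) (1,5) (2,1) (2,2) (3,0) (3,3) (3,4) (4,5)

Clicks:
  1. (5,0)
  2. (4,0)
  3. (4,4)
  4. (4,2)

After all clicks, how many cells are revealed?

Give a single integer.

Answer: 10

Derivation:
Click 1 (5,0) count=0: revealed 10 new [(4,0) (4,1) (4,2) (4,3) (4,4) (5,0) (5,1) (5,2) (5,3) (5,4)] -> total=10
Click 2 (4,0) count=1: revealed 0 new [(none)] -> total=10
Click 3 (4,4) count=3: revealed 0 new [(none)] -> total=10
Click 4 (4,2) count=1: revealed 0 new [(none)] -> total=10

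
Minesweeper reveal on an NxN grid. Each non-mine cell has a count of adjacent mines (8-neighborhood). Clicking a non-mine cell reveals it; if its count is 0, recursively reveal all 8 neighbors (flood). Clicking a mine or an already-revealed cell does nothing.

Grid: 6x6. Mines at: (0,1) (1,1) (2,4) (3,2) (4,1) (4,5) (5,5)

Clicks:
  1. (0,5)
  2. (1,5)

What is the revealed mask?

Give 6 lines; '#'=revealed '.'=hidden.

Answer: ..####
..####
......
......
......
......

Derivation:
Click 1 (0,5) count=0: revealed 8 new [(0,2) (0,3) (0,4) (0,5) (1,2) (1,3) (1,4) (1,5)] -> total=8
Click 2 (1,5) count=1: revealed 0 new [(none)] -> total=8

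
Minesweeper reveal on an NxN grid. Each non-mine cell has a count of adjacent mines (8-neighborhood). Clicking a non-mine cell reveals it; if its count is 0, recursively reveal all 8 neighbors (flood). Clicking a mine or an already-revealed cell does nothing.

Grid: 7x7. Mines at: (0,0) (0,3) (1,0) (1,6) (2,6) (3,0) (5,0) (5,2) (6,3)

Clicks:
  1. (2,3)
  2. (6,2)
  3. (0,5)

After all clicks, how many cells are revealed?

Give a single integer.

Click 1 (2,3) count=0: revealed 29 new [(1,1) (1,2) (1,3) (1,4) (1,5) (2,1) (2,2) (2,3) (2,4) (2,5) (3,1) (3,2) (3,3) (3,4) (3,5) (3,6) (4,1) (4,2) (4,3) (4,4) (4,5) (4,6) (5,3) (5,4) (5,5) (5,6) (6,4) (6,5) (6,6)] -> total=29
Click 2 (6,2) count=2: revealed 1 new [(6,2)] -> total=30
Click 3 (0,5) count=1: revealed 1 new [(0,5)] -> total=31

Answer: 31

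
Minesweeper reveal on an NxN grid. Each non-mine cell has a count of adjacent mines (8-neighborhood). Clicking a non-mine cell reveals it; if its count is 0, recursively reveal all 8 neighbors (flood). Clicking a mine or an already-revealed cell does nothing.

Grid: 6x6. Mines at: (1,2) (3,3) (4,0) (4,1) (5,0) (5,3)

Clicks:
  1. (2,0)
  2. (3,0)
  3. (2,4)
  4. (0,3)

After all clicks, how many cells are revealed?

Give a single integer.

Click 1 (2,0) count=0: revealed 8 new [(0,0) (0,1) (1,0) (1,1) (2,0) (2,1) (3,0) (3,1)] -> total=8
Click 2 (3,0) count=2: revealed 0 new [(none)] -> total=8
Click 3 (2,4) count=1: revealed 1 new [(2,4)] -> total=9
Click 4 (0,3) count=1: revealed 1 new [(0,3)] -> total=10

Answer: 10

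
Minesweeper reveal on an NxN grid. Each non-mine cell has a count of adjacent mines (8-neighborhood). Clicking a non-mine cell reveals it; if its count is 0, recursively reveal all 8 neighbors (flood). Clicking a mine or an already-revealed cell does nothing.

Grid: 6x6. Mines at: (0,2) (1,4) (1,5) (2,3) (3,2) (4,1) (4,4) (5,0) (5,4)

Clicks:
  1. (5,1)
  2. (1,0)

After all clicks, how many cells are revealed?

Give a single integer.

Answer: 9

Derivation:
Click 1 (5,1) count=2: revealed 1 new [(5,1)] -> total=1
Click 2 (1,0) count=0: revealed 8 new [(0,0) (0,1) (1,0) (1,1) (2,0) (2,1) (3,0) (3,1)] -> total=9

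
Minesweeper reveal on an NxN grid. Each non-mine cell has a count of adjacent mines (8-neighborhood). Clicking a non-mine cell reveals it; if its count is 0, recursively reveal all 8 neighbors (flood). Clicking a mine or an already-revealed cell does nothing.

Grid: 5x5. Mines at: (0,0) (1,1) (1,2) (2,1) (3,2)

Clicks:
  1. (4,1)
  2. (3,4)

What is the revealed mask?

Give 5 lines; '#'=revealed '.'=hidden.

Answer: ...##
...##
...##
...##
.#.##

Derivation:
Click 1 (4,1) count=1: revealed 1 new [(4,1)] -> total=1
Click 2 (3,4) count=0: revealed 10 new [(0,3) (0,4) (1,3) (1,4) (2,3) (2,4) (3,3) (3,4) (4,3) (4,4)] -> total=11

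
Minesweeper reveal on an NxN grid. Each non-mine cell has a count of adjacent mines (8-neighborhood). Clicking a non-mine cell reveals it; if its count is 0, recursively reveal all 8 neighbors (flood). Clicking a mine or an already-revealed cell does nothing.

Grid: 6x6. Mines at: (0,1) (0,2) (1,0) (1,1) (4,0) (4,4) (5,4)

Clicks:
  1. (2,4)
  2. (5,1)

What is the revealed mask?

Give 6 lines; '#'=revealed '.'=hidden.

Answer: ...###
..####
.#####
.#####
.###..
.###..

Derivation:
Click 1 (2,4) count=0: revealed 23 new [(0,3) (0,4) (0,5) (1,2) (1,3) (1,4) (1,5) (2,1) (2,2) (2,3) (2,4) (2,5) (3,1) (3,2) (3,3) (3,4) (3,5) (4,1) (4,2) (4,3) (5,1) (5,2) (5,3)] -> total=23
Click 2 (5,1) count=1: revealed 0 new [(none)] -> total=23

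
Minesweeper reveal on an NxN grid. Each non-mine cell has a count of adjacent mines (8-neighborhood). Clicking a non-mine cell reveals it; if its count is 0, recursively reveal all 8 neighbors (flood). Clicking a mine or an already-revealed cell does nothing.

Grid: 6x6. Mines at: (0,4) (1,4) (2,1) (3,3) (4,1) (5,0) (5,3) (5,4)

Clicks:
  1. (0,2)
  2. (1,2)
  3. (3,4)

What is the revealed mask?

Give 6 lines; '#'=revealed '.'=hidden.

Click 1 (0,2) count=0: revealed 8 new [(0,0) (0,1) (0,2) (0,3) (1,0) (1,1) (1,2) (1,3)] -> total=8
Click 2 (1,2) count=1: revealed 0 new [(none)] -> total=8
Click 3 (3,4) count=1: revealed 1 new [(3,4)] -> total=9

Answer: ####..
####..
......
....#.
......
......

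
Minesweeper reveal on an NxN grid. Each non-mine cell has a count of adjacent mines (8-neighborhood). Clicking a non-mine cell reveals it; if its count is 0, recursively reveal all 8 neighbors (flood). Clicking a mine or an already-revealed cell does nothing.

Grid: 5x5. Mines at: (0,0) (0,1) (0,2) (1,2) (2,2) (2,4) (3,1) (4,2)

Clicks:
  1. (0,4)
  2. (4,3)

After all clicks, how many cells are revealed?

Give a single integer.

Click 1 (0,4) count=0: revealed 4 new [(0,3) (0,4) (1,3) (1,4)] -> total=4
Click 2 (4,3) count=1: revealed 1 new [(4,3)] -> total=5

Answer: 5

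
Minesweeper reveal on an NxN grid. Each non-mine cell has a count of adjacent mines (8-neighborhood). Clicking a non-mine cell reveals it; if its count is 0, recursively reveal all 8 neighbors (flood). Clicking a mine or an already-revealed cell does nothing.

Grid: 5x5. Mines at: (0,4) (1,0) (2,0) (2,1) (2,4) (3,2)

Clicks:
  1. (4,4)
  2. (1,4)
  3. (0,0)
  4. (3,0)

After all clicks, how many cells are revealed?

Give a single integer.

Answer: 7

Derivation:
Click 1 (4,4) count=0: revealed 4 new [(3,3) (3,4) (4,3) (4,4)] -> total=4
Click 2 (1,4) count=2: revealed 1 new [(1,4)] -> total=5
Click 3 (0,0) count=1: revealed 1 new [(0,0)] -> total=6
Click 4 (3,0) count=2: revealed 1 new [(3,0)] -> total=7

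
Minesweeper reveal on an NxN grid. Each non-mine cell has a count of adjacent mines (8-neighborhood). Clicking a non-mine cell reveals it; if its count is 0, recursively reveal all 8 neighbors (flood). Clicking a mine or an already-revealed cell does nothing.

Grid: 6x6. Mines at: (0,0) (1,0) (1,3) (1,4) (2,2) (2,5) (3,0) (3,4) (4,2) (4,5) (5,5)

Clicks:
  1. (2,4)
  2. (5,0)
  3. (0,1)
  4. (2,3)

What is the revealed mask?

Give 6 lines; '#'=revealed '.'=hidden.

Answer: .#....
......
...##.
......
##....
##....

Derivation:
Click 1 (2,4) count=4: revealed 1 new [(2,4)] -> total=1
Click 2 (5,0) count=0: revealed 4 new [(4,0) (4,1) (5,0) (5,1)] -> total=5
Click 3 (0,1) count=2: revealed 1 new [(0,1)] -> total=6
Click 4 (2,3) count=4: revealed 1 new [(2,3)] -> total=7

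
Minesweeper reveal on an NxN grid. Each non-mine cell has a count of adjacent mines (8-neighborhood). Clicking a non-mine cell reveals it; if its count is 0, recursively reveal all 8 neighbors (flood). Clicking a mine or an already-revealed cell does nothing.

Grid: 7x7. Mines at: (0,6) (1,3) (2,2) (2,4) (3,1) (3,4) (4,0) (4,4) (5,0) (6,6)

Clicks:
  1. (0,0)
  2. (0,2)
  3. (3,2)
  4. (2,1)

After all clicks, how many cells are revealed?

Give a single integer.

Answer: 9

Derivation:
Click 1 (0,0) count=0: revealed 8 new [(0,0) (0,1) (0,2) (1,0) (1,1) (1,2) (2,0) (2,1)] -> total=8
Click 2 (0,2) count=1: revealed 0 new [(none)] -> total=8
Click 3 (3,2) count=2: revealed 1 new [(3,2)] -> total=9
Click 4 (2,1) count=2: revealed 0 new [(none)] -> total=9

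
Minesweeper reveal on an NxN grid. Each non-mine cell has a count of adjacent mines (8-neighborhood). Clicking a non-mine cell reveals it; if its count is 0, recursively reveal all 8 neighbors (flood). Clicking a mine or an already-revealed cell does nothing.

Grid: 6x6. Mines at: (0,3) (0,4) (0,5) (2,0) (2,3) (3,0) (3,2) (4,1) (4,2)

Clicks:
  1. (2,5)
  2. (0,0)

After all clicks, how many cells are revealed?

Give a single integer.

Click 1 (2,5) count=0: revealed 13 new [(1,4) (1,5) (2,4) (2,5) (3,3) (3,4) (3,5) (4,3) (4,4) (4,5) (5,3) (5,4) (5,5)] -> total=13
Click 2 (0,0) count=0: revealed 6 new [(0,0) (0,1) (0,2) (1,0) (1,1) (1,2)] -> total=19

Answer: 19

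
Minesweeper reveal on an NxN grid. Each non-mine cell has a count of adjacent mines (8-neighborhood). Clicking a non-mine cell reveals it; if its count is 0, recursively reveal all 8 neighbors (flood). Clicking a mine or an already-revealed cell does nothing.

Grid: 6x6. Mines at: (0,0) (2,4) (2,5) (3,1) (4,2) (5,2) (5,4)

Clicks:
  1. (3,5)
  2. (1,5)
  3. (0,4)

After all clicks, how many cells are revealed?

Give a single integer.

Click 1 (3,5) count=2: revealed 1 new [(3,5)] -> total=1
Click 2 (1,5) count=2: revealed 1 new [(1,5)] -> total=2
Click 3 (0,4) count=0: revealed 12 new [(0,1) (0,2) (0,3) (0,4) (0,5) (1,1) (1,2) (1,3) (1,4) (2,1) (2,2) (2,3)] -> total=14

Answer: 14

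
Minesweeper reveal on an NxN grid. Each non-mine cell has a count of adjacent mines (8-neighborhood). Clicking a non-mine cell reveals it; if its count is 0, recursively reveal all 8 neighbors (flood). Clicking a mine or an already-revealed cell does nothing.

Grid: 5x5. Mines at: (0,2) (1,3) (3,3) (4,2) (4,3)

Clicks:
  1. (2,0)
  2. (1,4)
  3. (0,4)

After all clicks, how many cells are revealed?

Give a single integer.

Answer: 15

Derivation:
Click 1 (2,0) count=0: revealed 13 new [(0,0) (0,1) (1,0) (1,1) (1,2) (2,0) (2,1) (2,2) (3,0) (3,1) (3,2) (4,0) (4,1)] -> total=13
Click 2 (1,4) count=1: revealed 1 new [(1,4)] -> total=14
Click 3 (0,4) count=1: revealed 1 new [(0,4)] -> total=15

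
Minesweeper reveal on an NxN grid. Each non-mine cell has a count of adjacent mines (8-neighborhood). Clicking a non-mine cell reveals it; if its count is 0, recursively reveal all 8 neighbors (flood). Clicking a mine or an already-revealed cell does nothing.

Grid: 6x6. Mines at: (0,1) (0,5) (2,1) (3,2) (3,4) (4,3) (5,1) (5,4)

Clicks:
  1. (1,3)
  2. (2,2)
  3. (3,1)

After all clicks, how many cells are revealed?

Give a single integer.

Answer: 10

Derivation:
Click 1 (1,3) count=0: revealed 9 new [(0,2) (0,3) (0,4) (1,2) (1,3) (1,4) (2,2) (2,3) (2,4)] -> total=9
Click 2 (2,2) count=2: revealed 0 new [(none)] -> total=9
Click 3 (3,1) count=2: revealed 1 new [(3,1)] -> total=10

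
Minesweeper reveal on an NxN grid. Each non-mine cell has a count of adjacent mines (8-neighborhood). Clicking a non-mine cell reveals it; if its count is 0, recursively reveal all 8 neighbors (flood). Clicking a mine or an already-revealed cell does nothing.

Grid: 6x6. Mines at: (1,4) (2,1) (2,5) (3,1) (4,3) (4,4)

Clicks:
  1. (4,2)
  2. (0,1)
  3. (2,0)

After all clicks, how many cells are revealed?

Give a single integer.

Click 1 (4,2) count=2: revealed 1 new [(4,2)] -> total=1
Click 2 (0,1) count=0: revealed 8 new [(0,0) (0,1) (0,2) (0,3) (1,0) (1,1) (1,2) (1,3)] -> total=9
Click 3 (2,0) count=2: revealed 1 new [(2,0)] -> total=10

Answer: 10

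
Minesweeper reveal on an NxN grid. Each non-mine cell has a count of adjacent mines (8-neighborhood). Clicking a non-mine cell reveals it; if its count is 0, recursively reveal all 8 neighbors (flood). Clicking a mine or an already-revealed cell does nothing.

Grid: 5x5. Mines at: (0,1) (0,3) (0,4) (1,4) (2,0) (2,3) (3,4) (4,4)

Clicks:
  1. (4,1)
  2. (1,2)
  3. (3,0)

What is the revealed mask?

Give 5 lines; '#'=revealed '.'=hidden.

Click 1 (4,1) count=0: revealed 8 new [(3,0) (3,1) (3,2) (3,3) (4,0) (4,1) (4,2) (4,3)] -> total=8
Click 2 (1,2) count=3: revealed 1 new [(1,2)] -> total=9
Click 3 (3,0) count=1: revealed 0 new [(none)] -> total=9

Answer: .....
..#..
.....
####.
####.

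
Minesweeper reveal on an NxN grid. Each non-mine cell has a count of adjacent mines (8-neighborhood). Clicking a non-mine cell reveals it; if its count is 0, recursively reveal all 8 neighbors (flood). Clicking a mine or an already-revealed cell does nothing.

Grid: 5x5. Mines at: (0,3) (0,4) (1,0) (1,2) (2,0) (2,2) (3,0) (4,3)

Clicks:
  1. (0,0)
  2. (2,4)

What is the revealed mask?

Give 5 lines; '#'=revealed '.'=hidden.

Answer: #....
...##
...##
...##
.....

Derivation:
Click 1 (0,0) count=1: revealed 1 new [(0,0)] -> total=1
Click 2 (2,4) count=0: revealed 6 new [(1,3) (1,4) (2,3) (2,4) (3,3) (3,4)] -> total=7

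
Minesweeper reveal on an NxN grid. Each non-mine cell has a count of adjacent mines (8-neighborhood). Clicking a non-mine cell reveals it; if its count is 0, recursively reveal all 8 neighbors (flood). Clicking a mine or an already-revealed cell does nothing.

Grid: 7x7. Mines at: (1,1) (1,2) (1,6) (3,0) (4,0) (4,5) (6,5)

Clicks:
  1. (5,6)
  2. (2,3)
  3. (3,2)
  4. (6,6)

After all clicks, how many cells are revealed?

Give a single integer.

Click 1 (5,6) count=2: revealed 1 new [(5,6)] -> total=1
Click 2 (2,3) count=1: revealed 1 new [(2,3)] -> total=2
Click 3 (3,2) count=0: revealed 29 new [(0,3) (0,4) (0,5) (1,3) (1,4) (1,5) (2,1) (2,2) (2,4) (2,5) (3,1) (3,2) (3,3) (3,4) (3,5) (4,1) (4,2) (4,3) (4,4) (5,0) (5,1) (5,2) (5,3) (5,4) (6,0) (6,1) (6,2) (6,3) (6,4)] -> total=31
Click 4 (6,6) count=1: revealed 1 new [(6,6)] -> total=32

Answer: 32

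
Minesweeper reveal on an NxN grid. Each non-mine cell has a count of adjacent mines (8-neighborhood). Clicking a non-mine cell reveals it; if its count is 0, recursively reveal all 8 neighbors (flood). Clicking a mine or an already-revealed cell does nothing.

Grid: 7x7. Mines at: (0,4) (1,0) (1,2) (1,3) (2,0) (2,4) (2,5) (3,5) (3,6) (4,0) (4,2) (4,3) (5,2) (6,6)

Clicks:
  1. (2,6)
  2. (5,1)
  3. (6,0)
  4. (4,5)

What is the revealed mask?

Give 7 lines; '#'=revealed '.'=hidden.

Click 1 (2,6) count=3: revealed 1 new [(2,6)] -> total=1
Click 2 (5,1) count=3: revealed 1 new [(5,1)] -> total=2
Click 3 (6,0) count=0: revealed 3 new [(5,0) (6,0) (6,1)] -> total=5
Click 4 (4,5) count=2: revealed 1 new [(4,5)] -> total=6

Answer: .......
.......
......#
.......
.....#.
##.....
##.....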